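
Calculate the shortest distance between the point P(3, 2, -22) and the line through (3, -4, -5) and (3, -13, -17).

15

A direction vector is d = (0, -9, -12).
AP = (0, 6, -17); AP·d = 150, |AP|² = 325, |d|² = 225.
distance² = |AP|² − (AP·d)²/|d|² = 325 − 22500/225 = 225, so the distance is 15.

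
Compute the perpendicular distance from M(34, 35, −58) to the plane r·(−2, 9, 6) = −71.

Normal vector n = (−2, 9, 6), and n·(34, 35, −58) − (−71) = −30.
|n| = √(4 + 81 + 36) = 11, so the distance is |-30|/11 = 30/11.

30/11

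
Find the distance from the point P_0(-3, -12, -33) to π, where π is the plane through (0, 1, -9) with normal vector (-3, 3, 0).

The plane has equation n·(r − (0, 1, -9)) = 0, i.e. n·r = 3.
Then n·(-3, -12, -33) - 3 = -30.
|n| = √(9 + 9 + 0) = 3√2, so the distance is |-30|/(3√2) = 5√2.

5√2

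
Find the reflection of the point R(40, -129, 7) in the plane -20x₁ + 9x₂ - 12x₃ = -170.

n = (-20, 9, -12), |n|² = 625, n·R − (-170) = -1875, so t = -1875/625 = -3.
Foot F = R − (-3)·n = (-20, -102, -29); the reflection is 2F − R = (-80, -75, -65).

(-80, -75, -65)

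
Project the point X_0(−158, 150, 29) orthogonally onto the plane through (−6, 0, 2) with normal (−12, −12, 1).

(-2650/17, 2586/17, 490/17)

The perpendicular from X_0 has direction n = (−12, −12, 1): r = (−158, 150, 29) + t(−12, −12, 1).
Substitute into the plane: n·(X_0 + tn) = 74 gives 125 + 289t = 74, so t = -3/17.
Foot = (−158, 150, 29) + (-3/17)·(−12, −12, 1) = (−2650/17, 2586/17, 490/17).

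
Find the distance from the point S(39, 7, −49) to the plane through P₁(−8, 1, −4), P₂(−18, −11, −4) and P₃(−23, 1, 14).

27/√86

P₁P₂ = (−10, −12, 0) and P₁P₃ = (−15, 0, 18), so a normal is n = P₁P₂ × P₁P₃ = (−216, 180, −180).
Then n·(39, 7, −49) − 2628 = −972.
|n| = √(46656 + 32400 + 32400) = 36√86, so the distance is |-972|/(36√86) = 27/√86.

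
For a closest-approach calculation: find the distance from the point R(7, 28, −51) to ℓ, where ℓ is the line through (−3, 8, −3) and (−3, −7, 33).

10

A direction vector is d = (0, −15, 36).
AP = (10, 20, −48); AP·d = -2028, |AP|² = 2804, |d|² = 1521.
distance² = |AP|² − (AP·d)²/|d|² = 2804 − 4112784/1521 = 100, so the distance is 10.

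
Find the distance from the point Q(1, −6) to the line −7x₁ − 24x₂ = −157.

294/25

d = |(-7)·1 + (-24)·(-6) − (-157)| / √(49 + 576) = |294|/25 = 294/25.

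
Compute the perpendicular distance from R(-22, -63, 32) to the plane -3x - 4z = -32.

Normal vector n = (-3, 0, -4), and n·(-22, -63, 32) - (-32) = -30.
|n| = √(9 + 0 + 16) = 5, so the distance is |-30|/5 = 6.

6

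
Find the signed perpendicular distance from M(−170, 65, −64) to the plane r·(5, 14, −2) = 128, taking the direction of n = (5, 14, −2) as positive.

n·M − 128 = 60.
|n| = 15, so the signed distance is 60/15 = 4.

4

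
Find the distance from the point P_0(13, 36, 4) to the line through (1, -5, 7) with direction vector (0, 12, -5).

Direction vector d = (0, 12, -5).
AP = (12, 41, -3), and AP × d = (-169, 60, 144).
|AP × d|² = 52897 and |d|² = 169, so the distance is √(52897/169) = √313.

√313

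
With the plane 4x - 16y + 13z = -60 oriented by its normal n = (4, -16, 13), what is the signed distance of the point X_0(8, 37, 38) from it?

n·X_0 − (-60) = -6.
|n| = 21, so the signed distance is -6/21 = -2/7.

-2/7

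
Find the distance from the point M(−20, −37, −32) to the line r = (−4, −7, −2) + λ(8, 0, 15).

30

Direction vector d = (8, 0, 15).
AP = (−16, −30, −30); AP·d = -578, |AP|² = 2056, |d|² = 289.
distance² = |AP|² − (AP·d)²/|d|² = 2056 − 334084/289 = 900, so the distance is 30.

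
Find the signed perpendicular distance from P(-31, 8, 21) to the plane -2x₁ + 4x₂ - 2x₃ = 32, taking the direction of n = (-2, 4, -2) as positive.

n·P − 32 = 20.
|n| = 2√6, so the signed distance is 10/√6.

10/√6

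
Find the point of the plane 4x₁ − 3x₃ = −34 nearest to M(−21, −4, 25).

(-1, -4, 10)

The perpendicular from M has direction n = (4, 0, −3): r = (−21, −4, 25) + λ(4, 0, −3).
Substitute into the plane: n·(M + λn) = -34 gives -159 + 25λ = -34, so λ = 5.
Foot = (−21, −4, 25) + 5·(4, 0, −3) = (−1, −4, 10).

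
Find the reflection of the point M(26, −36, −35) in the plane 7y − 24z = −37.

n = (0, 7, −24), |n|² = 625, n·M − (-37) = 625, so t = 625/625 = 1.
Foot F = M − 1·n = (26, −43, −11); the reflection is 2F − M = (26, −50, 13).

(26, -50, 13)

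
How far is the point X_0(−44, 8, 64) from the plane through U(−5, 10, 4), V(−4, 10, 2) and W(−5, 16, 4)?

18√5/5

UV = (1, 0, −2) and UW = (0, 6, 0), so a normal is n = UV × UW = (12, 0, 6).
n = (12, 0, 6); n·P − (-36) = -108; |n| = 6√5; distance = 108/(6√5) = 18√5/5.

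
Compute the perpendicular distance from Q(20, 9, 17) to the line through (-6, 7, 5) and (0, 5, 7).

2√30

A direction vector is d = (6, -2, 2).
AP = (26, 2, 12); AP·d = 176, |AP|² = 824, |d|² = 44.
distance² = |AP|² − (AP·d)²/|d|² = 824 − 30976/44 = 120, so the distance is 2√30.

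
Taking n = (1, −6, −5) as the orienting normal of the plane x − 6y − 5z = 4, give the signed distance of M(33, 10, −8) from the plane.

9/√62

n·M − 4 = 9.
|n| = √62, so the signed distance is 9/√62.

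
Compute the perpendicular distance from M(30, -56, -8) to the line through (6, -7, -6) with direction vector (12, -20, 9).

Direction vector d = (12, -20, 9).
AP = (24, -49, -2); AP·d = 1250, |AP|² = 2981, |d|² = 625.
distance² = |AP|² − (AP·d)²/|d|² = 2981 − 1562500/625 = 481, so the distance is √481.

√481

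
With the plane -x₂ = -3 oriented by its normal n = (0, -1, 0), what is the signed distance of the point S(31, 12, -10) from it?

n·S − (-3) = -9.
|n| = 1, so the signed distance is -9/1 = -9.

-9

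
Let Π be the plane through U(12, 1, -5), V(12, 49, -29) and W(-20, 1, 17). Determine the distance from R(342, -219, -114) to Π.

UV = (0, 48, -24) and UW = (-32, 0, 22), so a normal is n = UV × UW = (1056, 768, 1536).
d = |1056·342 + 768·(-219) + 1536·(-114) − 5760| / √(1115136 + 589824 + 2359296) = |12096| / 2016 = 6.

6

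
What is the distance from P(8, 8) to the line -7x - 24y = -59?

The normal to the line is n = (-7, -24) with |n| = 25.
|n·P − (-59)| = |-248 − (-59)| = 189, so the distance is 189/25.

189/25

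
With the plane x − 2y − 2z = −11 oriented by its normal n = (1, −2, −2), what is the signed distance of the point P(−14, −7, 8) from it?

-5/3

n·P − (-11) = -5.
|n| = 3, so the signed distance is -5/3.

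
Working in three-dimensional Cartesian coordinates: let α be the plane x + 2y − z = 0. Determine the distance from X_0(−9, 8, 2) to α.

5/√6

Normal vector n = (1, 2, −1), and n·(−9, 8, 2) − 0 = 5.
|n| = √(1 + 4 + 1) = √6, so the distance is |5|/√6 = 5/√6.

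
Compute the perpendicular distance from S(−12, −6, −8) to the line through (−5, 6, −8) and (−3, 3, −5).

3√19

A direction vector is d = (2, −3, 3).
AP = (−7, −12, 0), and AP × d = (−36, 21, 45).
|AP × d|² = 3762 and |d|² = 22, so the distance is √(3762/22) = √171 = 3√19.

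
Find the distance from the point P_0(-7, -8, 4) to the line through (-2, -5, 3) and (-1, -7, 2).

√35

A direction vector is d = (1, -2, -1).
AP = (-5, -3, 1); AP·d = 0, |AP|² = 35, |d|² = 6.
distance² = |AP|² − (AP·d)²/|d|² = 35 − 0/6 = 35, so the distance is √35.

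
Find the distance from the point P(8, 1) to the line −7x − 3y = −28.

d = |(-7)·8 + (-3)·1 − (-28)| / √(49 + 9) = |-31|/√58 = 31√58/58.

31√58/58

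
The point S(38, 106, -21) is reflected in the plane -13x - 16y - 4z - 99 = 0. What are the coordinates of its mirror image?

(-92, -54, -61)

With n = (-13, -16, -4), the signed offset is (n·S − 99)/|n|² = -2205/441 = -5.
S' = S − 2t·n = (38, 106, -21) − (-10)·(-13, -16, -4) = (-92, -54, -61).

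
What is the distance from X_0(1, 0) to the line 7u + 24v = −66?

The normal to the line is n = (7, 24) with |n| = 25.
|n·X_0 − (-66)| = |7 − (-66)| = 73, so the distance is 73/25.

73/25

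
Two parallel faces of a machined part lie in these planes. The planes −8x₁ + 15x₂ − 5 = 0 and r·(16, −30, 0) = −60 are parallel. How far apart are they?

25/17

Divide the second equation by -2 to match normals: −8x₁ + 15x₂ = 30.
Both planes have normal n = (−8, 15, 0), |n| = 17. Any point on the first plane is at distance |30 − 5|/|n| = 25/17 from the second.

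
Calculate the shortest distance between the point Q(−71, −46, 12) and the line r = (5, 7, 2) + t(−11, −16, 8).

3√181

Direction vector d = (−11, −16, 8).
AP = (−76, −53, 10); AP·d = 1764, |AP|² = 8685, |d|² = 441.
distance² = |AP|² − (AP·d)²/|d|² = 8685 − 3111696/441 = 1629, so the distance is 3√181.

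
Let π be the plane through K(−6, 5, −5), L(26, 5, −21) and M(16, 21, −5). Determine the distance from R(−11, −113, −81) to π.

KL = (32, 0, −16) and KM = (22, 16, 0), so a normal is n = KL × KM = (256, −352, 512).
n = (256, −352, 512); n·P − (-5856) = 1344; |n| = 672; distance = 1344/672 = 2.

2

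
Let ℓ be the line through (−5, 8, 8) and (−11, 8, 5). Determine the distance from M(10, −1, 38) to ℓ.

A direction vector is d = (−6, 0, −3).
AP = (15, −9, 30); AP·d = -180, |AP|² = 1206, |d|² = 45.
distance² = |AP|² − (AP·d)²/|d|² = 1206 − 32400/45 = 486, so the distance is 9√6.

9√6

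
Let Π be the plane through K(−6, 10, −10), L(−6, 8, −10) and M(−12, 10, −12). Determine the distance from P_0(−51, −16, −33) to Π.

24/√10

KL = (0, −2, 0) and KM = (−6, 0, −2), so a normal is n = KL × KM = (4, 0, −12).
n = (4, 0, −12); n·P − 96 = 96; |n| = 4√10; distance = 96/(4√10) = 12√10/5.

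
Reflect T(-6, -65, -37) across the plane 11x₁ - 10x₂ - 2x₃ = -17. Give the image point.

With n = (11, -10, -2), the signed offset is (n·T − (-17))/|n|² = 675/225 = 3.
T' = T − 2t·n = (-6, -65, -37) − 6·(11, -10, -2) = (-72, -5, -25).

(-72, -5, -25)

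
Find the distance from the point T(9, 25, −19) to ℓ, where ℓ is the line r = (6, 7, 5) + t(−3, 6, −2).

Direction vector d = (−3, 6, −2).
AP = (3, 18, −24), and AP × d = (108, 78, 72).
|AP × d|² = 22932 and |d|² = 49, so the distance is √(22932/49) = √468 = 6√13.

6√13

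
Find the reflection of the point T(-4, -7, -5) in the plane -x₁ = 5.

With n = (-1, 0, 0), the signed offset is (n·T − 5)/|n|² = -1/1 = -1.
T' = T − 2t·n = (-4, -7, -5) − (-2)·(-1, 0, 0) = (-6, -7, -5).

(-6, -7, -5)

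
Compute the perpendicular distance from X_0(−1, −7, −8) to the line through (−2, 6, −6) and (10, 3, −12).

A direction vector is d = (12, −3, −6).
AP = (1, −13, −2), and AP × d = (72, −18, 153).
|AP × d|² = 28917 and |d|² = 189, so the distance is √(28917/189) = √153 = 3√17.

3√17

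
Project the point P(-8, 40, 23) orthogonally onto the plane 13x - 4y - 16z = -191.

n = (13, -4, -16), |n|² = 441, and n·P − (-191) = -441.
t = -441/441 = -1, so the foot is P − t·n = (-8, 40, 23) − (-1)·(13, -4, -16) = (5, 36, 7).

(5, 36, 7)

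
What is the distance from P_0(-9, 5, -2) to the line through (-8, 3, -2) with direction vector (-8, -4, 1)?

Direction vector d = (-8, -4, 1).
AP = (-1, 2, 0); AP·d = 0, |AP|² = 5, |d|² = 81.
distance² = |AP|² − (AP·d)²/|d|² = 5 − 0/81 = 5, so the distance is √5.

√5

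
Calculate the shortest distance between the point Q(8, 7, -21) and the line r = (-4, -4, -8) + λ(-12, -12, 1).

√145

Direction vector d = (-12, -12, 1).
AP = (12, 11, -13), and AP × d = (-145, 144, -12).
|AP × d|² = 41905 and |d|² = 289, so the distance is √(41905/289) = √145.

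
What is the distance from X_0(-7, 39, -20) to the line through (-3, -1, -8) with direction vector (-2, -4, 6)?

12√6

Direction vector d = (-2, -4, 6).
AP = (-4, 40, -12), and AP × d = (192, 48, 96).
|AP × d|² = 48384 and |d|² = 56, so the distance is √(48384/56) = √864 = 12√6.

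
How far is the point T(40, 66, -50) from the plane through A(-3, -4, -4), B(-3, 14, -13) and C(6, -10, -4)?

AB = (0, 18, -9) and AC = (9, -6, 0), so a normal is n = AB × AC = (-54, -81, -162).
n = (-54, -81, -162); n·P − 1134 = -540; |n| = 189; distance = 540/189 = 20/7.

20/7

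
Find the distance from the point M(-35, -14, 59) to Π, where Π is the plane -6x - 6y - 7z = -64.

5

Normal vector n = (-6, -6, -7), and n·(-35, -14, 59) - (-64) = -55.
|n| = √(36 + 36 + 49) = 11, so the distance is |-55|/11 = 5.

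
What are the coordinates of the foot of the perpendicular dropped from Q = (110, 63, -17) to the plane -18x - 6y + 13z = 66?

(20, 33, 48)

n = (-18, -6, 13), |n|² = 529, and n·Q − 66 = -2645.
t = -2645/529 = -5, so the foot is Q − t·n = (110, 63, -17) − (-5)·(-18, -6, 13) = (20, 33, 48).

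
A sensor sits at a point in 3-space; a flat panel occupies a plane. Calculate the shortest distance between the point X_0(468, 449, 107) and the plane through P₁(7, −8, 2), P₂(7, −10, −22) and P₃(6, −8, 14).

P₁P₂ = (0, −2, −24) and P₁P₃ = (−1, 0, 12), so a normal is n = P₁P₂ × P₁P₃ = (−24, 24, −2).
Then n·(468, 449, 107) − (−364) = −306.
|n| = √(576 + 576 + 4) = 34, so the distance is |-306|/34 = 9.

9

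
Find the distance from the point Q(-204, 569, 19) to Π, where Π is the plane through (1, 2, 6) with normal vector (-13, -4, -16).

9

The plane has equation n·(r − (1, 2, 6)) = 0, i.e. n·r = -117.
n = (-13, -4, -16); n·P − (-117) = 189; |n| = 21; distance = 189/21 = 9.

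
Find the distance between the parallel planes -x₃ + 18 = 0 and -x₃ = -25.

Both planes have normal n = (0, 0, -1), |n| = 1. Any point on the first plane is at distance |(-25) − (-18)|/|n| = 7/1 = 7 from the second.

7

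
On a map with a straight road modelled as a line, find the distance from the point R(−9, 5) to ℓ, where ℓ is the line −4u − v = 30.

d = |(-4)·(-9) + (-1)·5 − 30| / √(16 + 1) = |1|/√17 = 1/√17.

1/√17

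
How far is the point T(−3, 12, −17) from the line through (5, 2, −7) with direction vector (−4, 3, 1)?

4√10

Direction vector d = (−4, 3, 1).
AP = (−8, 10, −10); AP·d = 52, |AP|² = 264, |d|² = 26.
distance² = |AP|² − (AP·d)²/|d|² = 264 − 2704/26 = 160, so the distance is 4√10.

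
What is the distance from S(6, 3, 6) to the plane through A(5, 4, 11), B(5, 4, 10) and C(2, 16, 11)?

3/√17

AB = (0, 0, −1) and AC = (−3, 12, 0), so a normal is n = AB × AC = (12, 3, 0).
Then n·(6, 3, 6) − 72 = 9.
|n| = √(144 + 9 + 0) = 3√17, so the distance is |9|/(3√17) = 3/√17.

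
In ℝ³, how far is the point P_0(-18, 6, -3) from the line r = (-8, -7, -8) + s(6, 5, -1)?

7√6

Direction vector d = (6, 5, -1).
AP = (-10, 13, 5); AP·d = 0, |AP|² = 294, |d|² = 62.
distance² = |AP|² − (AP·d)²/|d|² = 294 − 0/62 = 294, so the distance is 7√6.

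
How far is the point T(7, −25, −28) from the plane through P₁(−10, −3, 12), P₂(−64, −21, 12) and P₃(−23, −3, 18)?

22/23

P₁P₂ = (−54, −18, 0) and P₁P₃ = (−13, 0, 6), so a normal is n = P₁P₂ × P₁P₃ = (−108, 324, −234).
Then n·(7, −25, −28) − (−2700) = 396.
|n| = √(11664 + 104976 + 54756) = 414, so the distance is |396|/414 = 22/23.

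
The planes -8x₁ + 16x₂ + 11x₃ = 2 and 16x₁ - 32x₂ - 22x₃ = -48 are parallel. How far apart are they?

Divide the second equation by -2 to match normals: -8x₁ + 16x₂ + 11x₃ = 24.
With common normal n = (-8, 16, 11) (|n| = 21), the distance is |2 − 24|/|n| = 22/21.

22/21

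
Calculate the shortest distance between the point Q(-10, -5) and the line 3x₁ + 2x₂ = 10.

50√13/13

The normal to the line is n = (3, 2) with |n| = √13.
|n·Q − 10| = |-40 − 10| = 50, so the distance is 50/√13.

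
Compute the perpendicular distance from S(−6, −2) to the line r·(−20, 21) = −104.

The normal to the line is n = (−20, 21) with |n| = 29.
|n·S − (-104)| = |78 − (-104)| = 182, so the distance is 182/29.

182/29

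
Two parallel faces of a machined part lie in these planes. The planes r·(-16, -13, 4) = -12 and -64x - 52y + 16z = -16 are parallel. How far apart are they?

8/21

Divide the second equation by 4 to match normals: -16x - 13y + 4z = -4.
With common normal n = (-16, -13, 4) (|n| = 21), the distance is |(-12) − (-4)|/|n| = 8/21.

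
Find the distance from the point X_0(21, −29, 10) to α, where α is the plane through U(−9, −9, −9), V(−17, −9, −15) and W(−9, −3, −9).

UV = (−8, 0, −6) and UW = (0, 6, 0), so a normal is n = UV × UW = (36, 0, −48).
n = (36, 0, −48); n·P − 108 = 168; |n| = 60; distance = 168/60 = 14/5.

14/5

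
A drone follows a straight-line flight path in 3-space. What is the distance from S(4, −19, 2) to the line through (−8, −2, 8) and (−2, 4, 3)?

A direction vector is d = (6, 6, −5).
AP = (12, −17, −6); AP·d = 0, |AP|² = 469, |d|² = 97.
distance² = |AP|² − (AP·d)²/|d|² = 469 − 0/97 = 469, so the distance is √469.

√469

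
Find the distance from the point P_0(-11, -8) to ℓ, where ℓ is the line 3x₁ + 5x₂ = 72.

145√34/34

d = |3·(-11) + 5·(-8) − 72| / √(9 + 25) = |-145|/√34 = 145√34/34.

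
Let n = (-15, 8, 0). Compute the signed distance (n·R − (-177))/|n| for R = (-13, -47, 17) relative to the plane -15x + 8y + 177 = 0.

n·R − (-177) = -4.
|n| = 17, so the signed distance is -4/17.

-4/17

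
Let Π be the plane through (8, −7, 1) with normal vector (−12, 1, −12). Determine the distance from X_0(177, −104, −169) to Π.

The plane has equation n·(r − (8, −7, 1)) = 0, i.e. n·r = -115.
Then n·(177, −104, −169) − (−115) = −85.
|n| = √(144 + 1 + 144) = 17, so the distance is |-85|/17 = 5.

5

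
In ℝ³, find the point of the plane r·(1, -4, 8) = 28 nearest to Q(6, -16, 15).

(4, -8, -1)

n = (1, -4, 8), |n|² = 81, and n·Q − 28 = 162.
t = 162/81 = 2, so the foot is Q − t·n = (6, -16, 15) − 2·(1, -4, 8) = (4, -8, -1).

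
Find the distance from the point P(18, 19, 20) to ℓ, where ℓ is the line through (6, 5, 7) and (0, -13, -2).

2√17

A direction vector is d = (-6, -18, -9).
AP = (12, 14, 13); AP·d = -441, |AP|² = 509, |d|² = 441.
distance² = |AP|² − (AP·d)²/|d|² = 509 − 194481/441 = 68, so the distance is 2√17.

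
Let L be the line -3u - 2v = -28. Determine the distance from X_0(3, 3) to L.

d = |(-3)·3 + (-2)·3 − (-28)| / √(9 + 4) = |13|/√13 = √13.

√13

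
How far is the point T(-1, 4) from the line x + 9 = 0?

8

d = |1·(-1) + 0·4 − (-9)| / √(1 + 0) = |8|/1 = 8.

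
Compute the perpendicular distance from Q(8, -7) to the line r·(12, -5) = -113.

d = |12·8 + (-5)·(-7) − (-113)| / √(144 + 25) = |244|/13 = 244/13.

244/13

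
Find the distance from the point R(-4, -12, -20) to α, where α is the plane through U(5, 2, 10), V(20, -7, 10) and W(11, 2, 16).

UV = (15, -9, 0) and UW = (6, 0, 6), so a normal is n = UV × UW = (-54, -90, 54).
n = (-54, -90, 54); n·P − 90 = 126; |n| = 18√43; distance = 126/(18√43) = 7/√43.

7√43/43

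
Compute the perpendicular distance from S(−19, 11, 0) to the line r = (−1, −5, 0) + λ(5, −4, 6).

4√17

Direction vector d = (5, −4, 6).
AP = (−18, 16, 0); AP·d = -154, |AP|² = 580, |d|² = 77.
distance² = |AP|² − (AP·d)²/|d|² = 580 − 23716/77 = 272, so the distance is 4√17.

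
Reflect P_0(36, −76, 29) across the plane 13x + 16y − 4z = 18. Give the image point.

(88, -12, 13)

With n = (13, 16, −4), the signed offset is (n·P_0 − 18)/|n|² = -882/441 = -2.
P_0' = P_0 − 2t·n = (36, −76, 29) − (-4)·(13, 16, −4) = (88, −12, 13).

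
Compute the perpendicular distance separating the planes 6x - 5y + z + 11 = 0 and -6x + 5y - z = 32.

21/√62

Divide the second equation by -1 to match normals: 6x - 5y + z = -32.
With common normal n = (6, -5, 1) (|n| = √62), the distance is |(-11) − (-32)|/|n| = 21/√62.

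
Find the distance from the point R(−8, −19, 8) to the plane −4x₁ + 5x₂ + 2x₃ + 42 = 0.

d = |(-4)·(-8) + 5·(-19) + 2·8 − (-42)| / √(16 + 25 + 4) = |-5| / (3√5) = √5/3.

√5/3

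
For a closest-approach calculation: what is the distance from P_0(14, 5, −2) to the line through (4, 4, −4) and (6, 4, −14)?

√105

A direction vector is d = (2, 0, −10).
AP = (10, 1, 2), and AP × d = (−10, 104, −2).
|AP × d|² = 10920 and |d|² = 104, so the distance is √(10920/104) = √105.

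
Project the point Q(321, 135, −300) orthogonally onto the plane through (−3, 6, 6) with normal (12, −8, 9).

n = (12, −8, 9), |n|² = 289, and n·Q − (-30) = 102.
t = 102/289 = 6/17, so the foot is Q − t·n = (321, 135, −300) − (6/17)·(12, −8, 9) = (5385/17, 2343/17, −5154/17).

(5385/17, 2343/17, -5154/17)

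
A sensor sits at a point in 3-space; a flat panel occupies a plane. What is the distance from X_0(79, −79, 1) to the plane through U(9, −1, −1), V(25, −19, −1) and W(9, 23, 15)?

18/17

UV = (16, −18, 0) and UW = (0, 24, 16), so a normal is n = UV × UW = (−288, −256, 384).
Then n·(79, −79, 1) − (−2720) = 576.
|n| = √(82944 + 65536 + 147456) = 544, so the distance is |576|/544 = 18/17.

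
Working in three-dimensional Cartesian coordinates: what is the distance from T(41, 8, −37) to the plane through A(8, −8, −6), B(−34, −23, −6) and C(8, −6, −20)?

AB = (−42, −15, 0) and AC = (0, 2, −14), so a normal is n = AB × AC = (210, −588, −84).
Then n·(41, 8, −37) − 6888 = 126.
|n| = √(44100 + 345744 + 7056) = 630, so the distance is |126|/630 = 1/5.

1/5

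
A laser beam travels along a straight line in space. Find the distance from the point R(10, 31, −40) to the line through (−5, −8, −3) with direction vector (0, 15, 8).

Direction vector d = (0, 15, 8).
AP = (15, 39, −37), and AP × d = (867, −120, 225).
|AP × d|² = 816714 and |d|² = 289, so the distance is √(816714/289) = √2826 = 3√314.

3√314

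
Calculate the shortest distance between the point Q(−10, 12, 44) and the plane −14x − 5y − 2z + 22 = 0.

Normal vector n = (−14, −5, −2), and n·(−10, 12, 44) − (−22) = 14.
|n| = √(196 + 25 + 4) = 15, so the distance is |14|/15 = 14/15.

14/15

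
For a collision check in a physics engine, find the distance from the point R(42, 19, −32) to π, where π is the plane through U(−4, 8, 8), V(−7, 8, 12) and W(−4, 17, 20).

UV = (−3, 0, 4) and UW = (0, 9, 12), so a normal is n = UV × UW = (−36, 36, −27).
Then n·(42, 19, −32) − 216 = −180.
|n| = √(1296 + 1296 + 729) = 9√41, so the distance is |-180|/(9√41) = 20√41/41.

20√41/41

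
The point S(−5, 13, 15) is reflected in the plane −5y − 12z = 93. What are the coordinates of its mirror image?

With n = (0, −5, −12), the signed offset is (n·S − 93)/|n|² = -338/169 = -2.
S' = S − 2t·n = (−5, 13, 15) − (-4)·(0, −5, −12) = (−5, −7, −33).

(-5, -7, -33)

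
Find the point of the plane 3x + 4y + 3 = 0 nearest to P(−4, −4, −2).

(-1, 0, -2)

The perpendicular from P has direction n = (3, 4, 0): r = (−4, −4, −2) + μ(3, 4, 0).
Substitute into the plane: n·(P + μn) = -3 gives -28 + 25μ = -3, so μ = 1.
Foot = (−4, −4, −2) + 1·(3, 4, 0) = (−1, 0, −2).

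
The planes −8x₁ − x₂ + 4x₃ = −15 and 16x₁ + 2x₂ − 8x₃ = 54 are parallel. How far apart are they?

Divide the second equation by -2 to match normals: −8x₁ − x₂ + 4x₃ = -27.
With common normal n = (−8, −1, 4) (|n| = 9), the distance is |(-15) − (-27)|/|n| = 12/9 = 4/3.

4/3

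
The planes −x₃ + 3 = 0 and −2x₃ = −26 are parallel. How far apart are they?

Divide the second equation by 2 to match normals: −x₃ = -13.
With common normal n = (0, 0, −1) (|n| = 1), the distance is |(-3) − (-13)|/|n| = 10/1 = 10.

10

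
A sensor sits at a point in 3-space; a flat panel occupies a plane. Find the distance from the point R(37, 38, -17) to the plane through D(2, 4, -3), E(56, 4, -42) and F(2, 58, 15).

1/23

DE = (54, 0, -39) and DF = (0, 54, 18), so a normal is n = DE × DF = (2106, -972, 2916).
Then n·(37, 38, -17) - (-8424) = -162.
|n| = √(4435236 + 944784 + 8503056) = 3726, so the distance is |-162|/3726 = 1/23.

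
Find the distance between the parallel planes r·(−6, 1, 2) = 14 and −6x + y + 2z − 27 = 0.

Both planes have normal n = (−6, 1, 2), |n| = √41. Any point on the first plane is at distance |27 − 14|/|n| = 13/√41 from the second.

13√41/41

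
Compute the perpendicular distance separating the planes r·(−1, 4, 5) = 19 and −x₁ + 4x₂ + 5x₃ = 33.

14/√42

With common normal n = (−1, 4, 5) (|n| = √42), the distance is |19 − 33|/|n| = 14/√42.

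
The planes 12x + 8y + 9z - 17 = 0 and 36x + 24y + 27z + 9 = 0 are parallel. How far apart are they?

Divide the second equation by 3 to match normals: 12x + 8y + 9z = -3.
With common normal n = (12, 8, 9) (|n| = 17), the distance is |17 − (-3)|/|n| = 20/17.

20/17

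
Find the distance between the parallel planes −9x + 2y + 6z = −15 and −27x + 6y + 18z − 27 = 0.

Divide the second equation by 3 to match normals: −9x + 2y + 6z = 9.
With common normal n = (−9, 2, 6) (|n| = 11), the distance is |(-15) − 9|/|n| = 24/11.

24/11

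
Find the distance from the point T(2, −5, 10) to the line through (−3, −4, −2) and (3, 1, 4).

√73

A direction vector is d = (6, 5, 6).
AP = (5, −1, 12), and AP × d = (−66, 42, 31).
|AP × d|² = 7081 and |d|² = 97, so the distance is √(7081/97) = √73.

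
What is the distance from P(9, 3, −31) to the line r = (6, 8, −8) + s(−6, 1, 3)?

Direction vector d = (−6, 1, 3).
AP = (3, −5, −23); AP·d = -92, |AP|² = 563, |d|² = 46.
distance² = |AP|² − (AP·d)²/|d|² = 563 − 8464/46 = 379, so the distance is √379.

√379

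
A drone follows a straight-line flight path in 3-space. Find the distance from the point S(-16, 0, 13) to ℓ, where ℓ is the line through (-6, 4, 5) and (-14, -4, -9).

A direction vector is d = (-8, -8, -14).
AP = (-10, -4, 8); AP·d = 0, |AP|² = 180, |d|² = 324.
distance² = |AP|² − (AP·d)²/|d|² = 180 − 0/324 = 180, so the distance is 6√5.

6√5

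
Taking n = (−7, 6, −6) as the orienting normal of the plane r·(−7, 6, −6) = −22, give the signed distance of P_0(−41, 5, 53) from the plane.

n·P_0 − (-22) = 21.
|n| = 11, so the signed distance is 21/11.

21/11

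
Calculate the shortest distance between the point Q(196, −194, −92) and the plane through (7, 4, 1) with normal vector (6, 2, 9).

9

The plane has equation n·(r − (7, 4, 1)) = 0, i.e. n·r = 59.
Then n·(196, −194, −92) − 59 = −99.
|n| = √(36 + 4 + 81) = 11, so the distance is |-99|/11 = 9.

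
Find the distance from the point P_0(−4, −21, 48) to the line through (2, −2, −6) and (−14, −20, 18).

2√178

A direction vector is d = (−16, −18, 24).
AP = (−6, −19, 54), and AP × d = (516, −720, −196).
|AP × d|² = 823072 and |d|² = 1156, so the distance is √(823072/1156) = √712 = 2√178.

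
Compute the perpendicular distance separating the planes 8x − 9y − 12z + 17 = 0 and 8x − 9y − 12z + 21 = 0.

Both planes have normal n = (8, −9, −12), |n| = 17. Any point on the first plane is at distance |(-21) − (-17)|/|n| = 4/17 from the second.

4/17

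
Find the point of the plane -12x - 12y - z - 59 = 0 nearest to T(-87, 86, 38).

The perpendicular from T has direction n = (-12, -12, -1): r = (-87, 86, 38) + μ(-12, -12, -1).
Substitute into the plane: n·(T + μn) = 59 gives -26 + 289μ = 59, so μ = 5/17.
Foot = (-87, 86, 38) + (5/17)·(-12, -12, -1) = (-1539/17, 1402/17, 641/17).

(-1539/17, 1402/17, 641/17)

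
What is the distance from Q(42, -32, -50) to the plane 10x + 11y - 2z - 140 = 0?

28/15

Normal vector n = (10, 11, -2), and n·(42, -32, -50) - 140 = 28.
|n| = √(100 + 121 + 4) = 15, so the distance is |28|/15 = 28/15.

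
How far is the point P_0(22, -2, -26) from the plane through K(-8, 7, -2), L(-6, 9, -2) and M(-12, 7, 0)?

KL = (2, 2, 0) and KM = (-4, 0, 2), so a normal is n = KL × KM = (4, -4, 8).
d = |4·22 + (-4)·(-2) + 8·(-26) − (-76)| / √(16 + 16 + 64) = |-36| / (4√6) = 3√6/2.

9/√6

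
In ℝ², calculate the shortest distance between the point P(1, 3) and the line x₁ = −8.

9

The normal to the line is n = (1, 0) with |n| = 1.
|n·P − (-8)| = |1 − (-8)| = 9, so the distance is 9/1 = 9.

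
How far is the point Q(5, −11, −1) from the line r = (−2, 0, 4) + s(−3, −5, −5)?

Direction vector d = (−3, −5, −5).
AP = (7, −11, −5); AP·d = 59, |AP|² = 195, |d|² = 59.
distance² = |AP|² − (AP·d)²/|d|² = 195 − 3481/59 = 136, so the distance is 2√34.

2√34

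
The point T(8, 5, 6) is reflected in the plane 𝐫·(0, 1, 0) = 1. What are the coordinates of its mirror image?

n = (0, 1, 0), |n|² = 1, n·T − 1 = 4, so t = 4/1 = 4.
Foot F = T − 4·n = (8, 1, 6); the reflection is 2F − T = (8, -3, 6).

(8, -3, 6)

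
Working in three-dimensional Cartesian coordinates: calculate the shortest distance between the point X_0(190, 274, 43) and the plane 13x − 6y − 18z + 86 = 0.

6

d = |13·190 + (-6)·274 + (-18)·43 − (-86)| / √(169 + 36 + 324) = |138| / 23 = 6.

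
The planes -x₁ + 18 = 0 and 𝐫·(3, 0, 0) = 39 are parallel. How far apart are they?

Divide the second equation by -3 to match normals: -x₁ = -13.
With common normal n = (-1, 0, 0) (|n| = 1), the distance is |(-18) − (-13)|/|n| = 5/1 = 5.

5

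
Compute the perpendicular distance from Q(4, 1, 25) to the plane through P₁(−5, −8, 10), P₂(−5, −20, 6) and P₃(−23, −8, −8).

9√19/19

P₁P₂ = (0, −12, −4) and P₁P₃ = (−18, 0, −18), so a normal is n = P₁P₂ × P₁P₃ = (216, 72, −216).
Then n·(4, 1, 25) − (−3816) = −648.
|n| = √(46656 + 5184 + 46656) = 72√19, so the distance is |-648|/(72√19) = 9√19/19.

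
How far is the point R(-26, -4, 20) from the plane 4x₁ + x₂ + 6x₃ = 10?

d = |4·(-26) + 1·(-4) + 6·20 − 10| / √(16 + 1 + 36) = |2| / √53 = 2√53/53.

2√53/53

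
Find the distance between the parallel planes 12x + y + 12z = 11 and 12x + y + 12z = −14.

With common normal n = (12, 1, 12) (|n| = 17), the distance is |11 − (-14)|/|n| = 25/17.

25/17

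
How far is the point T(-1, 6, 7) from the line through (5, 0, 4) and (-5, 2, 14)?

A direction vector is d = (-10, 2, 10).
AP = (-6, 6, 3); AP·d = 102, |AP|² = 81, |d|² = 204.
distance² = |AP|² − (AP·d)²/|d|² = 81 − 10404/204 = 30, so the distance is √30.

√30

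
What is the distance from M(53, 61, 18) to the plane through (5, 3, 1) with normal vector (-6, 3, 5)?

29√70/70

The plane has equation n·(r − (5, 3, 1)) = 0, i.e. n·r = -16.
Then n·(53, 61, 18) - (-16) = -29.
|n| = √(36 + 9 + 25) = √70, so the distance is |-29|/√70 = 29√70/70.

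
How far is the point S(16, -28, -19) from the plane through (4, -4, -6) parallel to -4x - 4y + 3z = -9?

Parallel planes share the normal n = (-4, -4, 3); since (4, -4, -6) lies on the plane, its equation is -4x - 4y + 3z = -18.
Then n·(16, -28, -19) - (-18) = 9.
|n| = √(16 + 16 + 9) = √41, so the distance is |9|/√41 = 9/√41.

9√41/41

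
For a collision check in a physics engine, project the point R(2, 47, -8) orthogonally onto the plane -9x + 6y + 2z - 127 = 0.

(11, 41, -10)

The perpendicular from R has direction n = (-9, 6, 2): r = (2, 47, -8) + λ(-9, 6, 2).
Substitute into the plane: n·(R + λn) = 127 gives 248 + 121λ = 127, so λ = -1.
Foot = (2, 47, -8) + (-1)·(-9, 6, 2) = (11, 41, -10).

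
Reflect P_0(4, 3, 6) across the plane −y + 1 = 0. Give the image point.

(4, -1, 6)

n = (0, −1, 0), |n|² = 1, n·P_0 − (-1) = -2, so t = -2/1 = -2.
Foot F = P_0 − (-2)·n = (4, 1, 6); the reflection is 2F − P_0 = (4, −1, 6).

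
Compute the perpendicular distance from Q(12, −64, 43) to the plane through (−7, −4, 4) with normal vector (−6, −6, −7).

27/11

The plane has equation n·(r − (−7, −4, 4)) = 0, i.e. n·r = 38.
d = |(-6)·12 + (-6)·(-64) + (-7)·43 − 38| / √(36 + 36 + 49) = |-27| / 11 = 27/11.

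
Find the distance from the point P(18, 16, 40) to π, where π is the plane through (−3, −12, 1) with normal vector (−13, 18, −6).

The plane has equation n·(r − (−3, −12, 1)) = 0, i.e. n·r = -183.
d = |(-13)·18 + 18·16 + (-6)·40 − (-183)| / √(169 + 324 + 36) = |-3| / 23 = 3/23.

3/23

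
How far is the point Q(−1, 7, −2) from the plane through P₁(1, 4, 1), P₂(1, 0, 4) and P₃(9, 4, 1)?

P₁P₂ = (0, −4, 3) and P₁P₃ = (8, 0, 0), so a normal is n = P₁P₂ × P₁P₃ = (0, 24, 32).
Then n·(−1, 7, −2) − 128 = −24.
|n| = √(0 + 576 + 1024) = 40, so the distance is |-24|/40 = 3/5.

3/5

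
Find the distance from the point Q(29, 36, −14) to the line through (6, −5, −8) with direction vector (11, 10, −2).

√221

Direction vector d = (11, 10, −2).
AP = (23, 41, −6), and AP × d = (−22, −20, −221).
|AP × d|² = 49725 and |d|² = 225, so the distance is √(49725/225) = √221.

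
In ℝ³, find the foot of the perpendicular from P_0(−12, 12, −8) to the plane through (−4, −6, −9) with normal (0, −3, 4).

(-12, 6, 0)

The perpendicular from P_0 has direction n = (0, −3, 4): r = (−12, 12, −8) + μ(0, −3, 4).
Substitute into the plane: n·(P_0 + μn) = -18 gives -68 + 25μ = -18, so μ = 2.
Foot = (−12, 12, −8) + 2·(0, −3, 4) = (−12, 6, 0).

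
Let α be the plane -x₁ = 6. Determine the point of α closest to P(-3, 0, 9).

n = (-1, 0, 0), |n|² = 1, and n·P − 6 = -3.
t = -3/1 = -3, so the foot is P − t·n = (-3, 0, 9) − (-3)·(-1, 0, 0) = (-6, 0, 9).

(-6, 0, 9)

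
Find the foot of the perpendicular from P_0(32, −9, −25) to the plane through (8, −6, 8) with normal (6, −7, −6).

(14, 12, -7)

n = (6, −7, −6), |n|² = 121, and n·P_0 − 42 = 363.
t = 363/121 = 3, so the foot is P_0 − t·n = (32, −9, −25) − 3·(6, −7, −6) = (14, 12, −7).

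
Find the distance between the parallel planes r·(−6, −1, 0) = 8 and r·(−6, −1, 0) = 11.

3/√37

Both planes have normal n = (−6, −1, 0), |n| = √37. Any point on the first plane is at distance |11 − 8|/|n| = 3/√37 = 3√37/37 from the second.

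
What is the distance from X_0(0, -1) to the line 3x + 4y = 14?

18/5

d = |3·0 + 4·(-1) − 14| / √(9 + 16) = |-18|/5 = 18/5.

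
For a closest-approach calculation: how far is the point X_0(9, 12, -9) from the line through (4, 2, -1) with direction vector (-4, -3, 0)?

Direction vector d = (-4, -3, 0).
AP = (5, 10, -8); AP·d = -50, |AP|² = 189, |d|² = 25.
distance² = |AP|² − (AP·d)²/|d|² = 189 − 2500/25 = 89, so the distance is √89.

√89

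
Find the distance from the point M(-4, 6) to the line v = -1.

7

d = |0·(-4) + 1·6 − (-1)| / √(0 + 1) = |7|/1 = 7.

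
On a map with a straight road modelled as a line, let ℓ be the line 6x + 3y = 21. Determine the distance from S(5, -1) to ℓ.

2/√5

d = |6·5 + 3·(-1) − 21| / √(36 + 9) = |6|/(3√5) = 2/√5.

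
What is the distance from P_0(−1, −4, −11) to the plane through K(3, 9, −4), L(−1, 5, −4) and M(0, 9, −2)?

3√17/17

KL = (−4, −4, 0) and KM = (−3, 0, 2), so a normal is n = KL × KM = (−8, 8, −12).
Then n·(−1, −4, −11) − 96 = 12.
|n| = √(64 + 64 + 144) = 4√17, so the distance is |12|/(4√17) = 3/√17.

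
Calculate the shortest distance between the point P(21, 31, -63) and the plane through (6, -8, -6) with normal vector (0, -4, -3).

The plane has equation n·(r − (6, -8, -6)) = 0, i.e. n·r = 50.
n = (0, -4, -3); n·P − 50 = 15; |n| = 5; distance = 15/5 = 3.

3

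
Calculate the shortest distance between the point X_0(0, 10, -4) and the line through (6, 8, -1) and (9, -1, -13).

A direction vector is d = (3, -9, -12).
AP = (-6, 2, -3), and AP × d = (-51, -81, 48).
|AP × d|² = 11466 and |d|² = 234, so the distance is √(11466/234) = √49 = 7.

7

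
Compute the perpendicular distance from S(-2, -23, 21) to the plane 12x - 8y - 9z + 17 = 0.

Normal vector n = (12, -8, -9), and n·(-2, -23, 21) - (-17) = -12.
|n| = √(144 + 64 + 81) = 17, so the distance is |-12|/17 = 12/17.

12/17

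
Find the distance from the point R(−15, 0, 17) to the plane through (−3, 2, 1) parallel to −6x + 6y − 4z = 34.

Parallel planes share the normal n = (−6, 6, −4); since (−3, 2, 1) lies on the plane, its equation is −6x + 6y − 4z = 26.
d = |(-6)·(-15) + 6·0 + (-4)·17 − 26| / √(36 + 36 + 16) = |-4| / (2√22) = 2/√22.

√22/11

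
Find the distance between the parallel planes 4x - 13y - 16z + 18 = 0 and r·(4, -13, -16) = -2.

16/21

Both planes have normal n = (4, -13, -16), |n| = 21. Any point on the first plane is at distance |(-2) − (-18)|/|n| = 16/21 from the second.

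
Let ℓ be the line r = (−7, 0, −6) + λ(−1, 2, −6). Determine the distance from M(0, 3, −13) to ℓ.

Direction vector d = (−1, 2, −6).
AP = (7, 3, −7); AP·d = 41, |AP|² = 107, |d|² = 41.
distance² = |AP|² − (AP·d)²/|d|² = 107 − 1681/41 = 66, so the distance is √66.

√66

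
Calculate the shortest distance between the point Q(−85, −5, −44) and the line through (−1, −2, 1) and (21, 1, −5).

A direction vector is d = (22, 3, −6).
AP = (−84, −3, −45); AP·d = -1587, |AP|² = 9090, |d|² = 529.
distance² = |AP|² − (AP·d)²/|d|² = 9090 − 2518569/529 = 4329, so the distance is 3√481.

3√481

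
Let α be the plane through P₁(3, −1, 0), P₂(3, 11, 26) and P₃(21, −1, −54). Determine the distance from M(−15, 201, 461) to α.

8

P₁P₂ = (0, 12, 26) and P₁P₃ = (18, 0, −54), so a normal is n = P₁P₂ × P₁P₃ = (−648, 468, −216).
Then n·(−15, 201, 461) − (−2412) = 6624.
|n| = √(419904 + 219024 + 46656) = 828, so the distance is |6624|/828 = 8.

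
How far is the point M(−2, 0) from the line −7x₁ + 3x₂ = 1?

d = |(-7)·(-2) + 3·0 − 1| / √(49 + 9) = |13|/√58 = 13/√58.

13√58/58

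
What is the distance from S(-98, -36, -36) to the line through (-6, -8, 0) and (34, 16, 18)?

A direction vector is d = (40, 24, 18).
AP = (-92, -28, -36); AP·d = -5000, |AP|² = 10544, |d|² = 2500.
distance² = |AP|² − (AP·d)²/|d|² = 10544 − 25000000/2500 = 544, so the distance is 4√34.

4√34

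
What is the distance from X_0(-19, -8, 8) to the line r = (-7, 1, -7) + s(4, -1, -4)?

3√17

Direction vector d = (4, -1, -4).
AP = (-12, -9, 15); AP·d = -99, |AP|² = 450, |d|² = 33.
distance² = |AP|² − (AP·d)²/|d|² = 450 − 9801/33 = 153, so the distance is 3√17.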